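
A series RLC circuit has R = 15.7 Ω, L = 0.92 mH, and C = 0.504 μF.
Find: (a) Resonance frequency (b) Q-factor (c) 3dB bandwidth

Step 1 — Resonance condition Im(Z)=0 gives ω₀ = 1/√(LC).
Step 2 — ω₀ = 1/√(0.00092·5.04e-07) = 4.644e+04 rad/s.
Step 3 — f₀ = ω₀/(2π) = 7391 Hz.
Step 4 — Series Q: Q = ω₀L/R = 4.644e+04·0.00092/15.7 = 2.721.
Step 5 — 3dB bandwidth: Δω = ω₀/Q = 1.707e+04 rad/s; BW = Δω/(2π) = 2716 Hz.

(a) f₀ = 7391 Hz  (b) Q = 2.721  (c) BW = 2716 Hz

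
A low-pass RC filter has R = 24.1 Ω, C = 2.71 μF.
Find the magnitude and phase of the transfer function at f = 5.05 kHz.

Step 1 — Angular frequency: ω = 2π·5050 = 3.173e+04 rad/s.
Step 2 — Transfer function: H(jω) = 1/(1 + jωRC).
Step 3 — Denominator: 1 + jωRC = 1 + j·3.173e+04·24.1·2.71e-06 = 1 + j2.072.
Step 4 — H = 0.1889 - j0.3914.
Step 5 — Magnitude: |H| = 0.4346 (-7.2 dB); phase: φ = -64.2°.

|H| = 0.4346 (-7.2 dB), φ = -64.2°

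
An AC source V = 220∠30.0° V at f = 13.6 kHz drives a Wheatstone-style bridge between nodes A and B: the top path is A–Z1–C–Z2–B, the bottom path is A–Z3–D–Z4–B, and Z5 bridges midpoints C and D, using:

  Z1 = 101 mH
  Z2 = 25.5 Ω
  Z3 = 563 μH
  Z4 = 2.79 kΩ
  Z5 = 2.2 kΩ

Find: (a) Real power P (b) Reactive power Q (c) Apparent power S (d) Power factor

Step 1 — Angular frequency: ω = 2π·f = 2π·1.36e+04 = 8.545e+04 rad/s.
Step 2 — Component impedances:
  Z1: Z = jωL = j·8.545e+04·0.101 = 0 + j8631 Ω
  Z2: Z = R = 25.5 Ω
  Z3: Z = jωL = j·8.545e+04·0.000563 = 0 + j48.11 Ω
  Z4: Z = R = 2790 Ω
  Z5: Z = R = 2200 Ω
Step 3 — Bridge requires nodal analysis (the Z5 bridge couples midpoints C and D, so the two paths cannot be reduced to a simple series/parallel combination). Setting node B to ground and injecting 1 A at node A, the 3-node admittance system at A, C, D solves to V_A = Z_AB = 1201 + j215.1 Ω = 1220∠10.2° Ω.
Step 4 — Source phasor: V = 220∠30.0° V = 190.5 + j110 V.
Step 5 — Current: I = V / Z = 0.1697 + j0.06122 A = 0.1804∠19.8° A.
Step 6 — Complex power: S = V·I* = 39.06 + j6.997 VA.
Step 7 — Real power: P = Re(S) = 39.06 W.
Step 8 — Reactive power: Q = Im(S) = 6.997 VAR.
Step 9 — Apparent power: |S| = 39.68 VA.
Step 10 — Power factor: PF = P/|S| = 0.9843 (lagging).

(a) P = 39.06 W  (b) Q = 6.997 VAR  (c) S = 39.68 VA  (d) PF = 0.9843 (lagging)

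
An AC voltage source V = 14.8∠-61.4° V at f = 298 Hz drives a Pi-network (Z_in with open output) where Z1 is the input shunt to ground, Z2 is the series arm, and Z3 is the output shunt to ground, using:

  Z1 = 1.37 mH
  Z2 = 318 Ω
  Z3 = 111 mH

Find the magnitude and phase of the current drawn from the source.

Step 1 — Angular frequency: ω = 2π·f = 2π·298 = 1872 rad/s.
Step 2 — Component impedances:
  Z1: Z = jωL = j·1872·0.00137 = 0 + j2.565 Ω
  Z2: Z = R = 318 Ω
  Z3: Z = jωL = j·1872·0.111 = 0 + j207.8 Ω
Step 3 — With open output, the series arm Z2 and the output shunt Z3 appear in series to ground: Z2 + Z3 = 318 + j207.8 Ω.
Step 4 — Parallel with input shunt Z1: Z_in = Z1 || (Z2 + Z3) = 0.01439 + j2.556 Ω = 2.556∠89.7° Ω.
Step 5 — Source phasor: V = 14.8∠-61.4° V = 7.085 - j12.99 V.
Step 6 — Ohm's law: I = V / Z_total = (7.085 - j12.99) / (0.01439 + j2.556) = -5.069 - j2.801 A.
Step 7 — Convert to polar: |I| = 5.791 A, ∠I = -151.1°.

I = 5.791∠-151.1° A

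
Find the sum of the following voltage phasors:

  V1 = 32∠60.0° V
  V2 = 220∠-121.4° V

Step 1 — Convert each phasor to rectangular form:
  V1 = 32·(cos(60.0°) + j·sin(60.0°)) = 16 + j27.71 V
  V2 = 220·(cos(-121.4°) + j·sin(-121.4°)) = -114.6 - j187.8 V
Step 2 — Sum components: V_total = -98.62 - j160.1 V.
Step 3 — Convert to polar: |V_total| = 188 V, ∠V_total = -121.6°.

V_total = 188∠-121.6° V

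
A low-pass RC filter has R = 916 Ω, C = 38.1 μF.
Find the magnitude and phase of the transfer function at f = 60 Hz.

Step 1 — Angular frequency: ω = 2π·60 = 377 rad/s.
Step 2 — Transfer function: H(jω) = 1/(1 + jωRC).
Step 3 — Denominator: 1 + jωRC = 1 + j·377·916·3.81e-05 = 1 + j13.16.
Step 4 — H = 0.005744 - j0.07557.
Step 5 — Magnitude: |H| = 0.07579 (-22.4 dB); phase: φ = -85.7°.

|H| = 0.07579 (-22.4 dB), φ = -85.7°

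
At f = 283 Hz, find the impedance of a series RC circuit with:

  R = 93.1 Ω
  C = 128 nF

Step 1 — Angular frequency: ω = 2π·f = 2π·283 = 1778 rad/s.
Step 2 — Component impedances:
  R: Z = R = 93.1 Ω
  C: Z = 1/(jωC) = -j/(ω·C) = 0 - j4394 Ω
Step 3 — Series combination: Z_total = R + C = 93.1 - j4394 Ω = 4395∠-88.8° Ω.

Z = 93.1 - j4394 Ω = 4395∠-88.8° Ω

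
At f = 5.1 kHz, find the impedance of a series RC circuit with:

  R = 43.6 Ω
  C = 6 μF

Step 1 — Angular frequency: ω = 2π·f = 2π·5100 = 3.204e+04 rad/s.
Step 2 — Component impedances:
  R: Z = R = 43.6 Ω
  C: Z = 1/(jωC) = -j/(ω·C) = 0 - j5.201 Ω
Step 3 — Series combination: Z_total = R + C = 43.6 - j5.201 Ω = 43.91∠-6.8° Ω.

Z = 43.6 - j5.201 Ω = 43.91∠-6.8° Ω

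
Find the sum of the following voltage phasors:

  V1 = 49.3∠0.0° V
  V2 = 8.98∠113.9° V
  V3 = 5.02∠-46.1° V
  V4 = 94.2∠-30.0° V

Step 1 — Convert each phasor to rectangular form:
  V1 = 49.3·(cos(0.0°) + j·sin(0.0°)) = 49.3 V
  V2 = 8.98·(cos(113.9°) + j·sin(113.9°)) = -3.638 + j8.21 V
  V3 = 5.02·(cos(-46.1°) + j·sin(-46.1°)) = 3.481 - j3.617 V
  V4 = 94.2·(cos(-30.0°) + j·sin(-30.0°)) = 81.58 - j47.1 V
Step 2 — Sum components: V_total = 130.7 - j42.51 V.
Step 3 — Convert to polar: |V_total| = 137.5 V, ∠V_total = -18.0°.

V_total = 137.5∠-18.0° V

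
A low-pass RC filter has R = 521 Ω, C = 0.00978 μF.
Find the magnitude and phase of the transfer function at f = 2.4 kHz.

Step 1 — Angular frequency: ω = 2π·2400 = 1.508e+04 rad/s.
Step 2 — Transfer function: H(jω) = 1/(1 + jωRC).
Step 3 — Denominator: 1 + jωRC = 1 + j·1.508e+04·521·9.78e-09 = 1 + j0.07684.
Step 4 — H = 0.9941 - j0.07639.
Step 5 — Magnitude: |H| = 0.9971 (-0.0 dB); phase: φ = -4.4°.

|H| = 0.9971 (-0.0 dB), φ = -4.4°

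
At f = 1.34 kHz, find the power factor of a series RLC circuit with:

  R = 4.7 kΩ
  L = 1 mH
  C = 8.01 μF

Step 1 — Angular frequency: ω = 2π·f = 2π·1340 = 8419 rad/s.
Step 2 — Component impedances:
  R: Z = R = 4700 Ω
  L: Z = jωL = j·8419·0.001 = 0 + j8.419 Ω
  C: Z = 1/(jωC) = -j/(ω·C) = 0 - j14.83 Ω
Step 3 — Series combination: Z_total = R + L + C = 4700 - j6.409 Ω = 4700∠-0.1° Ω.
Step 4 — Power factor: PF = cos(φ) = Re(Z)/|Z| = 4700/4700 = 1.
Step 5 — Type: Im(Z) = -6.409 ⇒ leading (phase φ = -0.1°).

PF = 1 (leading, φ = -0.1°)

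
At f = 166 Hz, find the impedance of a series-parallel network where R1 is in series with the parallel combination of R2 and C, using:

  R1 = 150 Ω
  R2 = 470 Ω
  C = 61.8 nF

Step 1 — Angular frequency: ω = 2π·f = 2π·166 = 1043 rad/s.
Step 2 — Component impedances:
  R1: Z = R = 150 Ω
  R2: Z = R = 470 Ω
  C: Z = 1/(jωC) = -j/(ω·C) = 0 - j1.551e+04 Ω
Step 3 — Parallel branch: R2 || C = 1/(1/R2 + 1/C) = 469.6 - j14.23 Ω.
Step 4 — Series with R1: Z_total = R1 + (R2 || C) = 619.6 - j14.23 Ω = 619.7∠-1.3° Ω.

Z = 619.6 - j14.23 Ω = 619.7∠-1.3° Ω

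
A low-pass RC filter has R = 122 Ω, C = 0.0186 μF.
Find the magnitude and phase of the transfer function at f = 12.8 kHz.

Step 1 — Angular frequency: ω = 2π·1.28e+04 = 8.042e+04 rad/s.
Step 2 — Transfer function: H(jω) = 1/(1 + jωRC).
Step 3 — Denominator: 1 + jωRC = 1 + j·8.042e+04·122·1.86e-08 = 1 + j0.1825.
Step 4 — H = 0.9678 - j0.1766.
Step 5 — Magnitude: |H| = 0.9838 (-0.1 dB); phase: φ = -10.3°.

|H| = 0.9838 (-0.1 dB), φ = -10.3°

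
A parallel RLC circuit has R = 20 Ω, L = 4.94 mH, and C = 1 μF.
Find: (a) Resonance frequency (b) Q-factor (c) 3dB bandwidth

Step 1 — Resonance: ω₀ = 1/√(LC) = 1/√(0.00494·1e-06) = 1.423e+04 rad/s.
Step 2 — f₀ = ω₀/(2π) = 2264 Hz.
Step 3 — Parallel Q: Q = R/(ω₀L) = 20/(1.423e+04·0.00494) = 0.2846.
Step 4 — Bandwidth: Δω = ω₀/Q = 5e+04 rad/s; BW = Δω/(2π) = 7958 Hz.

(a) f₀ = 2264 Hz  (b) Q = 0.2846  (c) BW = 7958 Hz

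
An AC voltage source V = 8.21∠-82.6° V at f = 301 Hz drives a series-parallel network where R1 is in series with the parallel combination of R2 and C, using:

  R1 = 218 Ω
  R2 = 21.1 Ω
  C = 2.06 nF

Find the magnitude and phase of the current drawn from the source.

Step 1 — Angular frequency: ω = 2π·f = 2π·301 = 1891 rad/s.
Step 2 — Component impedances:
  R1: Z = R = 218 Ω
  R2: Z = R = 21.1 Ω
  C: Z = 1/(jωC) = -j/(ω·C) = 0 - j2.567e+05 Ω
Step 3 — Parallel branch: R2 || C = 1/(1/R2 + 1/C) = 21.1 - j0.001735 Ω.
Step 4 — Series with R1: Z_total = R1 + (R2 || C) = 239.1 - j0.001735 Ω = 239.1∠-0.0° Ω.
Step 5 — Source phasor: V = 8.21∠-82.6° V = 1.057 - j8.142 V.
Step 6 — Ohm's law: I = V / Z_total = (1.057 - j8.142) / (239.1 - j0.001735) = 0.004423 - j0.03405 A.
Step 7 — Convert to polar: |I| = 0.03434 A, ∠I = -82.6°.

I = 0.03434∠-82.6° A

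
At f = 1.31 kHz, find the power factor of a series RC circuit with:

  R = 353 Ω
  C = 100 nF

Step 1 — Angular frequency: ω = 2π·f = 2π·1310 = 8231 rad/s.
Step 2 — Component impedances:
  R: Z = R = 353 Ω
  C: Z = 1/(jωC) = -j/(ω·C) = 0 - j1215 Ω
Step 3 — Series combination: Z_total = R + C = 353 - j1215 Ω = 1265∠-73.8° Ω.
Step 4 — Power factor: PF = cos(φ) = Re(Z)/|Z| = 353/1265.2 = 0.279.
Step 5 — Type: Im(Z) = -1215 ⇒ leading (phase φ = -73.8°).

PF = 0.279 (leading, φ = -73.8°)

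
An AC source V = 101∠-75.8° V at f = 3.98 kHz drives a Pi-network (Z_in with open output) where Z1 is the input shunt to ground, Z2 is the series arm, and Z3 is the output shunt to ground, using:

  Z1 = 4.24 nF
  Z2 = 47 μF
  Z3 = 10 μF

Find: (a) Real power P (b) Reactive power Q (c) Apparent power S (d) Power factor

Step 1 — Angular frequency: ω = 2π·f = 2π·3980 = 2.501e+04 rad/s.
Step 2 — Component impedances:
  Z1: Z = 1/(jωC) = -j/(ω·C) = 0 - j9431 Ω
  Z2: Z = 1/(jωC) = -j/(ω·C) = 0 - j0.8508 Ω
  Z3: Z = 1/(jωC) = -j/(ω·C) = 0 - j3.999 Ω
Step 3 — With open output, the series arm Z2 and the output shunt Z3 appear in series to ground: Z2 + Z3 = 0 - j4.85 Ω.
Step 4 — Parallel with input shunt Z1: Z_in = Z1 || (Z2 + Z3) = 0 - j4.847 Ω = 4.847∠-90.0° Ω.
Step 5 — Source phasor: V = 101∠-75.8° V = 24.78 - j97.91 V.
Step 6 — Current: I = V / Z = 20.2 + j5.111 A = 20.84∠14.2° A.
Step 7 — Complex power: S = V·I* = 0 - j2105 VA.
Step 8 — Real power: P = Re(S) = 0 W.
Step 9 — Reactive power: Q = Im(S) = -2105 VAR.
Step 10 — Apparent power: |S| = 2105 VA.
Step 11 — Power factor: PF = P/|S| = 0 (leading).

(a) P = 0 W  (b) Q = -2105 VAR  (c) S = 2105 VA  (d) PF = 0 (leading)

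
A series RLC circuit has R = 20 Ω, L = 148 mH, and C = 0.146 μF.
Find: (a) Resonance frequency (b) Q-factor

Step 1 — Resonance condition Im(Z)=0 gives ω₀ = 1/√(LC).
Step 2 — ω₀ = 1/√(0.148·1.46e-07) = 6803 rad/s.
Step 3 — f₀ = ω₀/(2π) = 1083 Hz.
Step 4 — Series Q: Q = ω₀L/R = 6803·0.148/20 = 50.34.

(a) f₀ = 1083 Hz  (b) Q = 50.34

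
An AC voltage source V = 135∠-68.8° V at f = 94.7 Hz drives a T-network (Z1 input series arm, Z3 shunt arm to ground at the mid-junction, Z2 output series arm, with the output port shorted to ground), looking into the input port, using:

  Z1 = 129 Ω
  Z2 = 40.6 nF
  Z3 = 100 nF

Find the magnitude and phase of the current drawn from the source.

Step 1 — Angular frequency: ω = 2π·f = 2π·94.7 = 595 rad/s.
Step 2 — Component impedances:
  Z1: Z = R = 129 Ω
  Z2: Z = 1/(jωC) = -j/(ω·C) = 0 - j4.139e+04 Ω
  Z3: Z = 1/(jωC) = -j/(ω·C) = 0 - j1.681e+04 Ω
Step 3 — With the output port shorted to ground, the output series arm Z2 runs from the junction to ground; the shunt arm Z3 also runs from the junction to ground. They appear in parallel: Z3 || Z2 = 0 - j1.195e+04 Ω.
Step 4 — Series with input arm Z1: Z_in = Z1 + (Z3 || Z2) = 129 - j1.195e+04 Ω = 1.195e+04∠-89.4° Ω.
Step 5 — Source phasor: V = 135∠-68.8° V = 48.82 - j125.9 V.
Step 6 — Ohm's law: I = V / Z_total = (48.82 - j125.9) / (129 - j1.195e+04) = 0.01057 + j0.00397 A.
Step 7 — Convert to polar: |I| = 0.01129 A, ∠I = 20.6°.

I = 0.01129∠20.6° A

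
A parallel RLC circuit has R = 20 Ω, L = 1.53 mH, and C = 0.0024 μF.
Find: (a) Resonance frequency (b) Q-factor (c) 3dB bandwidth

Step 1 — Resonance: ω₀ = 1/√(LC) = 1/√(0.00153·2.4e-09) = 5.219e+05 rad/s.
Step 2 — f₀ = ω₀/(2π) = 8.306e+04 Hz.
Step 3 — Parallel Q: Q = R/(ω₀L) = 20/(5.219e+05·0.00153) = 0.02505.
Step 4 — Bandwidth: Δω = ω₀/Q = 2.083e+07 rad/s; BW = Δω/(2π) = 3.316e+06 Hz.

(a) f₀ = 8.306e+04 Hz  (b) Q = 0.02505  (c) BW = 3.316e+06 Hz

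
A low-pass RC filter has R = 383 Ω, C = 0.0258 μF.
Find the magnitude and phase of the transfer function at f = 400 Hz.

Step 1 — Angular frequency: ω = 2π·400 = 2513 rad/s.
Step 2 — Transfer function: H(jω) = 1/(1 + jωRC).
Step 3 — Denominator: 1 + jωRC = 1 + j·2513·383·2.58e-08 = 1 + j0.02483.
Step 4 — H = 0.9994 - j0.02482.
Step 5 — Magnitude: |H| = 0.9997 (-0.0 dB); phase: φ = -1.4°.

|H| = 0.9997 (-0.0 dB), φ = -1.4°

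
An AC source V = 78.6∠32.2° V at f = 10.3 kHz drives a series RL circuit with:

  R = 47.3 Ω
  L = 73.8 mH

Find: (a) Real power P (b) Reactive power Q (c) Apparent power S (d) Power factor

Step 1 — Angular frequency: ω = 2π·f = 2π·1.03e+04 = 6.472e+04 rad/s.
Step 2 — Component impedances:
  R: Z = R = 47.3 Ω
  L: Z = jωL = j·6.472e+04·0.0738 = 0 + j4776 Ω
Step 3 — Series combination: Z_total = R + L = 47.3 + j4776 Ω = 4776∠89.4° Ω.
Step 4 — Source phasor: V = 78.6∠32.2° V = 66.51 + j41.88 V.
Step 5 — Current: I = V / Z = 0.008907 - j0.01384 A = 0.01646∠-57.2° A.
Step 6 — Complex power: S = V·I* = 0.01281 + j1.293 VA.
Step 7 — Real power: P = Re(S) = 0.01281 W.
Step 8 — Reactive power: Q = Im(S) = 1.293 VAR.
Step 9 — Apparent power: |S| = 1.293 VA.
Step 10 — Power factor: PF = P/|S| = 0.009903 (lagging).

(a) P = 0.01281 W  (b) Q = 1.293 VAR  (c) S = 1.293 VA  (d) PF = 0.009903 (lagging)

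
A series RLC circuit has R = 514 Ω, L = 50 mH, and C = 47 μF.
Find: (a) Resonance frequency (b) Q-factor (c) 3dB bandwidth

Step 1 — Resonance: ω₀ = 1/√(LC) = 1/√(0.05·4.7e-05) = 652.3 rad/s.
Step 2 — f₀ = ω₀/(2π) = 103.8 Hz.
Step 3 — Series Q: Q = ω₀L/R = 652.3·0.05/514 = 0.06346.
Step 4 — Bandwidth: Δω = ω₀/Q = 1.028e+04 rad/s; BW = Δω/(2π) = 1636 Hz.

(a) f₀ = 103.8 Hz  (b) Q = 0.06346  (c) BW = 1636 Hz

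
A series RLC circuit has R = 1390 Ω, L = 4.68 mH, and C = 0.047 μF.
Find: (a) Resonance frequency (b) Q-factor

Step 1 — Resonance condition Im(Z)=0 gives ω₀ = 1/√(LC).
Step 2 — ω₀ = 1/√(0.00468·4.7e-08) = 6.743e+04 rad/s.
Step 3 — f₀ = ω₀/(2π) = 1.073e+04 Hz.
Step 4 — Series Q: Q = ω₀L/R = 6.743e+04·0.00468/1390 = 0.227.

(a) f₀ = 1.073e+04 Hz  (b) Q = 0.227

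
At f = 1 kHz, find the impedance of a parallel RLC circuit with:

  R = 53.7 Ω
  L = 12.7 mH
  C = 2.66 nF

Step 1 — Angular frequency: ω = 2π·f = 2π·1000 = 6283 rad/s.
Step 2 — Component impedances:
  R: Z = R = 53.7 Ω
  L: Z = jωL = j·6283·0.0127 = 0 + j79.8 Ω
  C: Z = 1/(jωC) = -j/(ω·C) = 0 - j5.983e+04 Ω
Step 3 — Parallel combination: 1/Z_total = 1/R + 1/L + 1/C; Z_total = 36.99 + j24.86 Ω = 44.57∠33.9° Ω.

Z = 36.99 + j24.86 Ω = 44.57∠33.9° Ω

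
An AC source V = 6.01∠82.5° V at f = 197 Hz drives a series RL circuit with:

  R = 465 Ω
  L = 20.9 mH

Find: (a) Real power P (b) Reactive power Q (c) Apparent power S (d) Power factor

Step 1 — Angular frequency: ω = 2π·f = 2π·197 = 1238 rad/s.
Step 2 — Component impedances:
  R: Z = R = 465 Ω
  L: Z = jωL = j·1238·0.0209 = 0 + j25.87 Ω
Step 3 — Series combination: Z_total = R + L = 465 + j25.87 Ω = 465.7∠3.2° Ω.
Step 4 — Source phasor: V = 6.01∠82.5° V = 0.7845 + j5.959 V.
Step 5 — Current: I = V / Z = 0.002393 + j0.01268 A = 0.0129∠79.3° A.
Step 6 — Complex power: S = V·I* = 0.07744 + j0.004308 VA.
Step 7 — Real power: P = Re(S) = 0.07744 W.
Step 8 — Reactive power: Q = Im(S) = 0.004308 VAR.
Step 9 — Apparent power: |S| = 0.07756 VA.
Step 10 — Power factor: PF = P/|S| = 0.9985 (lagging).

(a) P = 0.07744 W  (b) Q = 0.004308 VAR  (c) S = 0.07756 VA  (d) PF = 0.9985 (lagging)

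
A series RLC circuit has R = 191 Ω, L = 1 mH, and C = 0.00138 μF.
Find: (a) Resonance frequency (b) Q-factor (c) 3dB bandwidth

Step 1 — Resonance condition Im(Z)=0 gives ω₀ = 1/√(LC).
Step 2 — ω₀ = 1/√(0.001·1.38e-09) = 8.513e+05 rad/s.
Step 3 — f₀ = ω₀/(2π) = 1.355e+05 Hz.
Step 4 — Series Q: Q = ω₀L/R = 8.513e+05·0.001/191 = 4.457.
Step 5 — 3dB bandwidth: Δω = ω₀/Q = 1.91e+05 rad/s; BW = Δω/(2π) = 3.04e+04 Hz.

(a) f₀ = 1.355e+05 Hz  (b) Q = 4.457  (c) BW = 3.04e+04 Hz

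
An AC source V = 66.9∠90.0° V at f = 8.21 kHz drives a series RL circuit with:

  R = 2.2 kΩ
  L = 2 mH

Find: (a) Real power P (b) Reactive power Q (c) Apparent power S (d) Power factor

Step 1 — Angular frequency: ω = 2π·f = 2π·8210 = 5.158e+04 rad/s.
Step 2 — Component impedances:
  R: Z = R = 2200 Ω
  L: Z = jωL = j·5.158e+04·0.002 = 0 + j103.2 Ω
Step 3 — Series combination: Z_total = R + L = 2200 + j103.2 Ω = 2202∠2.7° Ω.
Step 4 — Source phasor: V = 66.9∠90.0° V = 0 + j66.9 V.
Step 5 — Current: I = V / Z = 0.001423 + j0.03034 A = 0.03038∠87.3° A.
Step 6 — Complex power: S = V·I* = 2.03 + j0.09519 VA.
Step 7 — Real power: P = Re(S) = 2.03 W.
Step 8 — Reactive power: Q = Im(S) = 0.09519 VAR.
Step 9 — Apparent power: |S| = 2.032 VA.
Step 10 — Power factor: PF = P/|S| = 0.9989 (lagging).

(a) P = 2.03 W  (b) Q = 0.09519 VAR  (c) S = 2.032 VA  (d) PF = 0.9989 (lagging)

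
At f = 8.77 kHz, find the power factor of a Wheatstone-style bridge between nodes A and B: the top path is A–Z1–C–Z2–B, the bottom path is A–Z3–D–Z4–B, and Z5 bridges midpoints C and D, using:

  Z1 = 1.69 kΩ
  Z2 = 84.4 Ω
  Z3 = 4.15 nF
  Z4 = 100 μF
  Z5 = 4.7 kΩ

Step 1 — Angular frequency: ω = 2π·f = 2π·8770 = 5.51e+04 rad/s.
Step 2 — Component impedances:
  Z1: Z = R = 1690 Ω
  Z2: Z = R = 84.4 Ω
  Z3: Z = 1/(jωC) = -j/(ω·C) = 0 - j4373 Ω
  Z4: Z = 1/(jωC) = -j/(ω·C) = 0 - j0.1815 Ω
  Z5: Z = R = 4700 Ω
Step 3 — Bridge requires nodal analysis (the Z5 bridge couples midpoints C and D, so the two paths cannot be reduced to a simple series/parallel combination). Setting node B to ground and injecting 1 A at node A, the 3-node admittance system at A, C, D solves to V_A = Z_AB = 1523 - j617.3 Ω = 1643∠-22.1° Ω.
Step 4 — Power factor: PF = cos(φ) = Re(Z)/|Z| = 1522.65/1643.02 = 0.9267.
Step 5 — Type: Im(Z) = -617.3 ⇒ leading (phase φ = -22.1°).

PF = 0.9267 (leading, φ = -22.1°)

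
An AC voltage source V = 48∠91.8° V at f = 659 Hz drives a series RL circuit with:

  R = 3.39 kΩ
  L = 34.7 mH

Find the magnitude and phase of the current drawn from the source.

Step 1 — Angular frequency: ω = 2π·f = 2π·659 = 4141 rad/s.
Step 2 — Component impedances:
  R: Z = R = 3390 Ω
  L: Z = jωL = j·4141·0.0347 = 0 + j143.7 Ω
Step 3 — Series combination: Z_total = R + L = 3390 + j143.7 Ω = 3393∠2.4° Ω.
Step 4 — Source phasor: V = 48∠91.8° V = -1.508 + j47.98 V.
Step 5 — Ohm's law: I = V / Z_total = (-1.508 + j47.98) / (3390 + j143.7) = 0.0001548 + j0.01415 A.
Step 6 — Convert to polar: |I| = 0.01415 A, ∠I = 89.4°.

I = 0.01415∠89.4° A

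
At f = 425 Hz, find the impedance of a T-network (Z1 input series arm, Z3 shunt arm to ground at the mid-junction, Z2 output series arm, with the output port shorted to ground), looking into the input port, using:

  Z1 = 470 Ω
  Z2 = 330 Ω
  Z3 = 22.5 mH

Step 1 — Angular frequency: ω = 2π·f = 2π·425 = 2670 rad/s.
Step 2 — Component impedances:
  Z1: Z = R = 470 Ω
  Z2: Z = R = 330 Ω
  Z3: Z = jωL = j·2670·0.0225 = 0 + j60.08 Ω
Step 3 — With the output port shorted to ground, the output series arm Z2 runs from the junction to ground; the shunt arm Z3 also runs from the junction to ground. They appear in parallel: Z3 || Z2 = 10.59 + j58.16 Ω.
Step 4 — Series with input arm Z1: Z_in = Z1 + (Z3 || Z2) = 480.6 + j58.16 Ω = 484.1∠6.9° Ω.

Z = 480.6 + j58.16 Ω = 484.1∠6.9° Ω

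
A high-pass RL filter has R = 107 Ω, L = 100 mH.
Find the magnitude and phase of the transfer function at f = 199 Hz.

Step 1 — Angular frequency: ω = 2π·199 = 1250 rad/s.
Step 2 — Transfer function: H(jω) = jωL/(R + jωL).
Step 3 — Numerator jωL = j·125; denominator R + jωL = 107 + j125.
Step 4 — H = 0.5773 + j0.494.
Step 5 — Magnitude: |H| = 0.7598 (-2.4 dB); phase: φ = 40.6°.

|H| = 0.7598 (-2.4 dB), φ = 40.6°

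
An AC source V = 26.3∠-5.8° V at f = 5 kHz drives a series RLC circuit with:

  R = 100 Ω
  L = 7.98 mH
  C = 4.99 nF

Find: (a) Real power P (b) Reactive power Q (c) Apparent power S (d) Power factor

Step 1 — Angular frequency: ω = 2π·f = 2π·5000 = 3.142e+04 rad/s.
Step 2 — Component impedances:
  R: Z = R = 100 Ω
  L: Z = jωL = j·3.142e+04·0.00798 = 0 + j250.7 Ω
  C: Z = 1/(jωC) = -j/(ω·C) = 0 - j6379 Ω
Step 3 — Series combination: Z_total = R + L + C = 100 - j6128 Ω = 6129∠-89.1° Ω.
Step 4 — Source phasor: V = 26.3∠-5.8° V = 26.17 - j2.658 V.
Step 5 — Current: I = V / Z = 0.0005032 + j0.004261 A = 0.004291∠83.3° A.
Step 6 — Complex power: S = V·I* = 0.001841 - j0.1128 VA.
Step 7 — Real power: P = Re(S) = 0.001841 W.
Step 8 — Reactive power: Q = Im(S) = -0.1128 VAR.
Step 9 — Apparent power: |S| = 0.1129 VA.
Step 10 — Power factor: PF = P/|S| = 0.01632 (leading).

(a) P = 0.001841 W  (b) Q = -0.1128 VAR  (c) S = 0.1129 VA  (d) PF = 0.01632 (leading)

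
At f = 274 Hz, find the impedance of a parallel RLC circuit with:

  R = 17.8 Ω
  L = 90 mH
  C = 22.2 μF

Step 1 — Angular frequency: ω = 2π·f = 2π·274 = 1722 rad/s.
Step 2 — Component impedances:
  R: Z = R = 17.8 Ω
  L: Z = jωL = j·1722·0.09 = 0 + j154.9 Ω
  C: Z = 1/(jωC) = -j/(ω·C) = 0 - j26.16 Ω
Step 3 — Parallel combination: 1/Z_total = 1/R + 1/L + 1/C; Z_total = 13.49 - j7.626 Ω = 15.49∠-29.5° Ω.

Z = 13.49 - j7.626 Ω = 15.49∠-29.5° Ω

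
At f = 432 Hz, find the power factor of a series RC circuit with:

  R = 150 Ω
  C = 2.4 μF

Step 1 — Angular frequency: ω = 2π·f = 2π·432 = 2714 rad/s.
Step 2 — Component impedances:
  R: Z = R = 150 Ω
  C: Z = 1/(jωC) = -j/(ω·C) = 0 - j153.5 Ω
Step 3 — Series combination: Z_total = R + C = 150 - j153.5 Ω = 214.6∠-45.7° Ω.
Step 4 — Power factor: PF = cos(φ) = Re(Z)/|Z| = 150/214.63 = 0.6989.
Step 5 — Type: Im(Z) = -153.5 ⇒ leading (phase φ = -45.7°).

PF = 0.6989 (leading, φ = -45.7°)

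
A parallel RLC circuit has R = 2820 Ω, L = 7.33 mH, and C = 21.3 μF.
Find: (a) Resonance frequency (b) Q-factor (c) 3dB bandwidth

Step 1 — Resonance: ω₀ = 1/√(LC) = 1/√(0.00733·2.13e-05) = 2531 rad/s.
Step 2 — f₀ = ω₀/(2π) = 402.8 Hz.
Step 3 — Parallel Q: Q = R/(ω₀L) = 2820/(2531·0.00733) = 152.
Step 4 — Bandwidth: Δω = ω₀/Q = 16.65 rad/s; BW = Δω/(2π) = 2.65 Hz.

(a) f₀ = 402.8 Hz  (b) Q = 152  (c) BW = 2.65 Hz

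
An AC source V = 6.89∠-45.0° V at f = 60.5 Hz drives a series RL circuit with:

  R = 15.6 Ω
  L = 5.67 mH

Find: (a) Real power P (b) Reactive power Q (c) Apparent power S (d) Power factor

Step 1 — Angular frequency: ω = 2π·f = 2π·60.5 = 380.1 rad/s.
Step 2 — Component impedances:
  R: Z = R = 15.6 Ω
  L: Z = jωL = j·380.1·0.00567 = 0 + j2.155 Ω
Step 3 — Series combination: Z_total = R + L = 15.6 + j2.155 Ω = 15.75∠7.9° Ω.
Step 4 — Source phasor: V = 6.89∠-45.0° V = 4.872 - j4.872 V.
Step 5 — Current: I = V / Z = 0.2641 - j0.3488 A = 0.4375∠-52.9° A.
Step 6 — Complex power: S = V·I* = 2.986 + j0.4126 VA.
Step 7 — Real power: P = Re(S) = 2.986 W.
Step 8 — Reactive power: Q = Im(S) = 0.4126 VAR.
Step 9 — Apparent power: |S| = 3.014 VA.
Step 10 — Power factor: PF = P/|S| = 0.9906 (lagging).

(a) P = 2.986 W  (b) Q = 0.4126 VAR  (c) S = 3.014 VA  (d) PF = 0.9906 (lagging)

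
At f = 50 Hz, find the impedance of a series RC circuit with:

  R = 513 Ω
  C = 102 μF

Step 1 — Angular frequency: ω = 2π·f = 2π·50 = 314.2 rad/s.
Step 2 — Component impedances:
  R: Z = R = 513 Ω
  C: Z = 1/(jωC) = -j/(ω·C) = 0 - j31.21 Ω
Step 3 — Series combination: Z_total = R + C = 513 - j31.21 Ω = 513.9∠-3.5° Ω.

Z = 513 - j31.21 Ω = 513.9∠-3.5° Ω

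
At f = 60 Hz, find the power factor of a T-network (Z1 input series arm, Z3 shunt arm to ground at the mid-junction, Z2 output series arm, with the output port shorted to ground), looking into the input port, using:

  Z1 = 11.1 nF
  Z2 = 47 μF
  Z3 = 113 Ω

Step 1 — Angular frequency: ω = 2π·f = 2π·60 = 377 rad/s.
Step 2 — Component impedances:
  Z1: Z = 1/(jωC) = -j/(ω·C) = 0 - j2.39e+05 Ω
  Z2: Z = 1/(jωC) = -j/(ω·C) = 0 - j56.44 Ω
  Z3: Z = R = 113 Ω
Step 3 — With the output port shorted to ground, the output series arm Z2 runs from the junction to ground; the shunt arm Z3 also runs from the junction to ground. They appear in parallel: Z3 || Z2 = 22.56 - j45.17 Ω.
Step 4 — Series with input arm Z1: Z_in = Z1 + (Z3 || Z2) = 22.56 - j2.39e+05 Ω = 2.39e+05∠-90.0° Ω.
Step 5 — Power factor: PF = cos(φ) = Re(Z)/|Z| = 22.56/2.39e+05 = 9.439e-05.
Step 6 — Type: Im(Z) = -2.39e+05 ⇒ leading (phase φ = -90.0°).

PF = 9.439e-05 (leading, φ = -90.0°)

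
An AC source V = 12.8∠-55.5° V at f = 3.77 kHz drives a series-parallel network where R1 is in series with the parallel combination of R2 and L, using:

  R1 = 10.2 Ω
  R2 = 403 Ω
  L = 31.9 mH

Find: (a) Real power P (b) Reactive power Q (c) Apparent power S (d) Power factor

Step 1 — Angular frequency: ω = 2π·f = 2π·3770 = 2.369e+04 rad/s.
Step 2 — Component impedances:
  R1: Z = R = 10.2 Ω
  R2: Z = R = 403 Ω
  L: Z = jωL = j·2.369e+04·0.0319 = 0 + j755.6 Ω
Step 3 — Parallel branch: R2 || L = 1/(1/R2 + 1/L) = 313.8 + j167.3 Ω.
Step 4 — Series with R1: Z_total = R1 + (R2 || L) = 324 + j167.3 Ω = 364.6∠27.3° Ω.
Step 5 — Source phasor: V = 12.8∠-55.5° V = 7.25 - j10.55 V.
Step 6 — Current: I = V / Z = 0.004389 - j0.03483 A = 0.0351∠-82.8° A.
Step 7 — Complex power: S = V·I* = 0.3992 + j0.2062 VA.
Step 8 — Real power: P = Re(S) = 0.3992 W.
Step 9 — Reactive power: Q = Im(S) = 0.2062 VAR.
Step 10 — Apparent power: |S| = 0.4493 VA.
Step 11 — Power factor: PF = P/|S| = 0.8885 (lagging).

(a) P = 0.3992 W  (b) Q = 0.2062 VAR  (c) S = 0.4493 VA  (d) PF = 0.8885 (lagging)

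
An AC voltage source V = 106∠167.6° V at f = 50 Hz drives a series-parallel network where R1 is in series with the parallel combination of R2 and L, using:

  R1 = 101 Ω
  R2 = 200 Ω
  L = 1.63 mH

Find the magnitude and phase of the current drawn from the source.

Step 1 — Angular frequency: ω = 2π·f = 2π·50 = 314.2 rad/s.
Step 2 — Component impedances:
  R1: Z = R = 101 Ω
  R2: Z = R = 200 Ω
  L: Z = jωL = j·314.2·0.00163 = 0 + j0.5121 Ω
Step 3 — Parallel branch: R2 || L = 1/(1/R2 + 1/L) = 0.001311 + j0.5121 Ω.
Step 4 — Series with R1: Z_total = R1 + (R2 || L) = 101 + j0.5121 Ω = 101∠0.3° Ω.
Step 5 — Source phasor: V = 106∠167.6° V = -103.5 + j22.76 V.
Step 6 — Ohm's law: I = V / Z_total = (-103.5 + j22.76) / (101 + j0.5121) = -1.024 + j0.2306 A.
Step 7 — Convert to polar: |I| = 1.049 A, ∠I = 167.3°.

I = 1.049∠167.3° A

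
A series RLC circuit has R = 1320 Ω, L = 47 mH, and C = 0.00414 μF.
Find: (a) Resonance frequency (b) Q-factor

Step 1 — Resonance condition Im(Z)=0 gives ω₀ = 1/√(LC).
Step 2 — ω₀ = 1/√(0.047·4.14e-09) = 7.169e+04 rad/s.
Step 3 — f₀ = ω₀/(2π) = 1.141e+04 Hz.
Step 4 — Series Q: Q = ω₀L/R = 7.169e+04·0.047/1320 = 2.553.

(a) f₀ = 1.141e+04 Hz  (b) Q = 2.553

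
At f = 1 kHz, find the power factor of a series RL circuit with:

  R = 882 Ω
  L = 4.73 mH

Step 1 — Angular frequency: ω = 2π·f = 2π·1000 = 6283 rad/s.
Step 2 — Component impedances:
  R: Z = R = 882 Ω
  L: Z = jωL = j·6283·0.00473 = 0 + j29.72 Ω
Step 3 — Series combination: Z_total = R + L = 882 + j29.72 Ω = 882.5∠1.9° Ω.
Step 4 — Power factor: PF = cos(φ) = Re(Z)/|Z| = 882/882.5 = 0.9994.
Step 5 — Type: Im(Z) = 29.72 ⇒ lagging (phase φ = 1.9°).

PF = 0.9994 (lagging, φ = 1.9°)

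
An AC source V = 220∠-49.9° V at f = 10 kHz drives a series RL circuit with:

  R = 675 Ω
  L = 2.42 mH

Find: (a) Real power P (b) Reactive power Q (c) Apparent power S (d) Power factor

Step 1 — Angular frequency: ω = 2π·f = 2π·1e+04 = 6.283e+04 rad/s.
Step 2 — Component impedances:
  R: Z = R = 675 Ω
  L: Z = jωL = j·6.283e+04·0.00242 = 0 + j152.1 Ω
Step 3 — Series combination: Z_total = R + L = 675 + j152.1 Ω = 691.9∠12.7° Ω.
Step 4 — Source phasor: V = 220∠-49.9° V = 141.7 - j168.3 V.
Step 5 — Current: I = V / Z = 0.1464 - j0.2823 A = 0.318∠-62.6° A.
Step 6 — Complex power: S = V·I* = 68.24 + j15.37 VA.
Step 7 — Real power: P = Re(S) = 68.24 W.
Step 8 — Reactive power: Q = Im(S) = 15.37 VAR.
Step 9 — Apparent power: |S| = 69.95 VA.
Step 10 — Power factor: PF = P/|S| = 0.9756 (lagging).

(a) P = 68.24 W  (b) Q = 15.37 VAR  (c) S = 69.95 VA  (d) PF = 0.9756 (lagging)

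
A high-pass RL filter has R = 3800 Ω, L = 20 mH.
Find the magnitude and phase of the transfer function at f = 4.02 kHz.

Step 1 — Angular frequency: ω = 2π·4020 = 2.526e+04 rad/s.
Step 2 — Transfer function: H(jω) = jωL/(R + jωL).
Step 3 — Numerator jωL = j·505.2; denominator R + jωL = 3800 + j505.2.
Step 4 — H = 0.01737 + j0.1306.
Step 5 — Magnitude: |H| = 0.1318 (-17.6 dB); phase: φ = 82.4°.

|H| = 0.1318 (-17.6 dB), φ = 82.4°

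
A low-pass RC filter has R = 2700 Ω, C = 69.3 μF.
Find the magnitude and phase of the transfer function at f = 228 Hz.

Step 1 — Angular frequency: ω = 2π·228 = 1433 rad/s.
Step 2 — Transfer function: H(jω) = 1/(1 + jωRC).
Step 3 — Denominator: 1 + jωRC = 1 + j·1433·2700·6.93e-05 = 1 + j268.
Step 4 — H = 1.392e-05 - j0.003731.
Step 5 — Magnitude: |H| = 0.003731 (-48.6 dB); phase: φ = -89.8°.

|H| = 0.003731 (-48.6 dB), φ = -89.8°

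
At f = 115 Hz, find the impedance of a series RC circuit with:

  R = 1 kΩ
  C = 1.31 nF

Step 1 — Angular frequency: ω = 2π·f = 2π·115 = 722.6 rad/s.
Step 2 — Component impedances:
  R: Z = R = 1000 Ω
  C: Z = 1/(jωC) = -j/(ω·C) = 0 - j1.056e+06 Ω
Step 3 — Series combination: Z_total = R + C = 1000 - j1.056e+06 Ω = 1.056e+06∠-89.9° Ω.

Z = 1000 - j1.056e+06 Ω = 1.056e+06∠-89.9° Ω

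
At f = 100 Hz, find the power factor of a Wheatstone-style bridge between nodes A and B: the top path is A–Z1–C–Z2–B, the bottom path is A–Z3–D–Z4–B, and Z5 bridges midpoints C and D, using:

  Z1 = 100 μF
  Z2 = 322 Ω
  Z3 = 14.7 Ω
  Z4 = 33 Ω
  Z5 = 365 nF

Step 1 — Angular frequency: ω = 2π·f = 2π·100 = 628.3 rad/s.
Step 2 — Component impedances:
  Z1: Z = 1/(jωC) = -j/(ω·C) = 0 - j15.92 Ω
  Z2: Z = R = 322 Ω
  Z3: Z = R = 14.7 Ω
  Z4: Z = R = 33 Ω
  Z5: Z = 1/(jωC) = -j/(ω·C) = 0 - j4360 Ω
Step 3 — Bridge requires nodal analysis (the Z5 bridge couples midpoints C and D, so the two paths cannot be reduced to a simple series/parallel combination). Setting node B to ground and injecting 1 A at node A, the 3-node admittance system at A, C, D solves to V_A = Z_AB = 41.57 - j0.3006 Ω = 41.57∠-0.4° Ω.
Step 4 — Power factor: PF = cos(φ) = Re(Z)/|Z| = 41.57/41.57 = 1.
Step 5 — Type: Im(Z) = -0.3006 ⇒ leading (phase φ = -0.4°).

PF = 1 (leading, φ = -0.4°)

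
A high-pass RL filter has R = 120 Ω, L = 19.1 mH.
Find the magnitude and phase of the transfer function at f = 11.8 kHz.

Step 1 — Angular frequency: ω = 2π·1.18e+04 = 7.414e+04 rad/s.
Step 2 — Transfer function: H(jω) = jωL/(R + jωL).
Step 3 — Numerator jωL = j·1416; denominator R + jωL = 120 + j1416.
Step 4 — H = 0.9929 + j0.08414.
Step 5 — Magnitude: |H| = 0.9964 (-0.0 dB); phase: φ = 4.8°.

|H| = 0.9964 (-0.0 dB), φ = 4.8°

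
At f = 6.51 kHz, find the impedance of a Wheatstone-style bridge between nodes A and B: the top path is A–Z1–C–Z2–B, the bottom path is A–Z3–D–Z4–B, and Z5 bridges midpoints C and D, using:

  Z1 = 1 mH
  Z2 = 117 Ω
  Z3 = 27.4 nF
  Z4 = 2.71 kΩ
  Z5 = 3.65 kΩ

Step 1 — Angular frequency: ω = 2π·f = 2π·6510 = 4.09e+04 rad/s.
Step 2 — Component impedances:
  Z1: Z = jωL = j·4.09e+04·0.001 = 0 + j40.9 Ω
  Z2: Z = R = 117 Ω
  Z3: Z = 1/(jωC) = -j/(ω·C) = 0 - j892.3 Ω
  Z4: Z = R = 2710 Ω
  Z5: Z = R = 3650 Ω
Step 3 — Bridge requires nodal analysis (the Z5 bridge couples midpoints C and D, so the two paths cannot be reduced to a simple series/parallel combination). Setting node B to ground and injecting 1 A at node A, the 3-node admittance system at A, C, D solves to V_A = Z_AB = 115 + j37.57 Ω = 121∠18.1° Ω.

Z = 115 + j37.57 Ω = 121∠18.1° Ω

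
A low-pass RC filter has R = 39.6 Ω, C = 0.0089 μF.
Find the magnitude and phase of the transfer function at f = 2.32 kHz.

Step 1 — Angular frequency: ω = 2π·2320 = 1.458e+04 rad/s.
Step 2 — Transfer function: H(jω) = 1/(1 + jωRC).
Step 3 — Denominator: 1 + jωRC = 1 + j·1.458e+04·39.6·8.9e-09 = 1 + j0.005138.
Step 4 — H = 1 - j0.005137.
Step 5 — Magnitude: |H| = 1 (-0.0 dB); phase: φ = -0.3°.

|H| = 1 (-0.0 dB), φ = -0.3°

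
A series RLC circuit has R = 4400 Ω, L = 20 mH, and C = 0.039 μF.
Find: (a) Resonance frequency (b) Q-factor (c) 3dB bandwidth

Step 1 — Resonance: ω₀ = 1/√(LC) = 1/√(0.02·3.9e-08) = 3.581e+04 rad/s.
Step 2 — f₀ = ω₀/(2π) = 5699 Hz.
Step 3 — Series Q: Q = ω₀L/R = 3.581e+04·0.02/4400 = 0.1628.
Step 4 — Bandwidth: Δω = ω₀/Q = 2.2e+05 rad/s; BW = Δω/(2π) = 3.501e+04 Hz.

(a) f₀ = 5699 Hz  (b) Q = 0.1628  (c) BW = 3.501e+04 Hz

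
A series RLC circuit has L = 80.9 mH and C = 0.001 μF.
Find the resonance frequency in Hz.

Step 1 — Resonance condition Im(Z)=0 gives ω₀ = 1/√(LC).
Step 2 — ω₀ = 1/√(0.0809·1e-09) = 1.112e+05 rad/s.
Step 3 — f₀ = ω₀/(2π) = 1.769e+04 Hz.

f₀ = 1.769e+04 Hz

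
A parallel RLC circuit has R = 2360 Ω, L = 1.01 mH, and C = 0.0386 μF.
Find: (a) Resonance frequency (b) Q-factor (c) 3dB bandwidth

Step 1 — Resonance: ω₀ = 1/√(LC) = 1/√(0.00101·3.86e-08) = 1.602e+05 rad/s.
Step 2 — f₀ = ω₀/(2π) = 2.549e+04 Hz.
Step 3 — Parallel Q: Q = R/(ω₀L) = 2360/(1.602e+05·0.00101) = 14.59.
Step 4 — Bandwidth: Δω = ω₀/Q = 1.098e+04 rad/s; BW = Δω/(2π) = 1747 Hz.

(a) f₀ = 2.549e+04 Hz  (b) Q = 14.59  (c) BW = 1747 Hz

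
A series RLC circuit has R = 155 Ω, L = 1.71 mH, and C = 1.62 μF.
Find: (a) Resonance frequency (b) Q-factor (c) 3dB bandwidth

Step 1 — Resonance: ω₀ = 1/√(LC) = 1/√(0.00171·1.62e-06) = 1.9e+04 rad/s.
Step 2 — f₀ = ω₀/(2π) = 3024 Hz.
Step 3 — Series Q: Q = ω₀L/R = 1.9e+04·0.00171/155 = 0.2096.
Step 4 — Bandwidth: Δω = ω₀/Q = 9.064e+04 rad/s; BW = Δω/(2π) = 1.443e+04 Hz.

(a) f₀ = 3024 Hz  (b) Q = 0.2096  (c) BW = 1.443e+04 Hz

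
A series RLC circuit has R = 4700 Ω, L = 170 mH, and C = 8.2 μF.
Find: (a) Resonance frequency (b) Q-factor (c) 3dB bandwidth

Step 1 — Resonance: ω₀ = 1/√(LC) = 1/√(0.17·8.2e-06) = 847 rad/s.
Step 2 — f₀ = ω₀/(2π) = 134.8 Hz.
Step 3 — Series Q: Q = ω₀L/R = 847·0.17/4700 = 0.03064.
Step 4 — Bandwidth: Δω = ω₀/Q = 2.765e+04 rad/s; BW = Δω/(2π) = 4400 Hz.

(a) f₀ = 134.8 Hz  (b) Q = 0.03064  (c) BW = 4400 Hz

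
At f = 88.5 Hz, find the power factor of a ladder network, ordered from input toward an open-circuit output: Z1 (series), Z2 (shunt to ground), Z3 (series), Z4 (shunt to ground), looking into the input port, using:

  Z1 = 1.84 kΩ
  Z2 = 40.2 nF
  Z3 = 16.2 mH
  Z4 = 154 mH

Step 1 — Angular frequency: ω = 2π·f = 2π·88.5 = 556.1 rad/s.
Step 2 — Component impedances:
  Z1: Z = R = 1840 Ω
  Z2: Z = 1/(jωC) = -j/(ω·C) = 0 - j4.474e+04 Ω
  Z3: Z = jωL = j·556.1·0.0162 = 0 + j9.008 Ω
  Z4: Z = jωL = j·556.1·0.154 = 0 + j85.63 Ω
Step 3 — Ladder network (open output): work backward from the far end, alternating series and parallel combinations. Z_in = 1840 + j94.84 Ω = 1842∠3.0° Ω.
Step 4 — Power factor: PF = cos(φ) = Re(Z)/|Z| = 1840/1842.4 = 0.9987.
Step 5 — Type: Im(Z) = 94.84 ⇒ lagging (phase φ = 3.0°).

PF = 0.9987 (lagging, φ = 3.0°)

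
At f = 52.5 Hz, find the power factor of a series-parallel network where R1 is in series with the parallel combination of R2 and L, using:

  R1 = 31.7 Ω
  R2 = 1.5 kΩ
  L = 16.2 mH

Step 1 — Angular frequency: ω = 2π·f = 2π·52.5 = 329.9 rad/s.
Step 2 — Component impedances:
  R1: Z = R = 31.7 Ω
  R2: Z = R = 1500 Ω
  L: Z = jωL = j·329.9·0.0162 = 0 + j5.344 Ω
Step 3 — Parallel branch: R2 || L = 1/(1/R2 + 1/L) = 0.01904 + j5.344 Ω.
Step 4 — Series with R1: Z_total = R1 + (R2 || L) = 31.72 + j5.344 Ω = 32.17∠9.6° Ω.
Step 5 — Power factor: PF = cos(φ) = Re(Z)/|Z| = 31.719/32.166 = 0.9861.
Step 6 — Type: Im(Z) = 5.344 ⇒ lagging (phase φ = 9.6°).

PF = 0.9861 (lagging, φ = 9.6°)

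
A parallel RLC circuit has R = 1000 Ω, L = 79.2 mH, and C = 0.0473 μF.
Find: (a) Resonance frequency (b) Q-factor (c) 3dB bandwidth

Step 1 — Resonance: ω₀ = 1/√(LC) = 1/√(0.0792·4.73e-08) = 1.634e+04 rad/s.
Step 2 — f₀ = ω₀/(2π) = 2600 Hz.
Step 3 — Parallel Q: Q = R/(ω₀L) = 1000/(1.634e+04·0.0792) = 0.7728.
Step 4 — Bandwidth: Δω = ω₀/Q = 2.114e+04 rad/s; BW = Δω/(2π) = 3365 Hz.

(a) f₀ = 2600 Hz  (b) Q = 0.7728  (c) BW = 3365 Hz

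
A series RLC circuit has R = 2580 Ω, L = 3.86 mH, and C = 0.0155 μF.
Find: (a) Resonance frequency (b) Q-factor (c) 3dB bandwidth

Step 1 — Resonance: ω₀ = 1/√(LC) = 1/√(0.00386·1.55e-08) = 1.293e+05 rad/s.
Step 2 — f₀ = ω₀/(2π) = 2.058e+04 Hz.
Step 3 — Series Q: Q = ω₀L/R = 1.293e+05·0.00386/2580 = 0.1934.
Step 4 — Bandwidth: Δω = ω₀/Q = 6.684e+05 rad/s; BW = Δω/(2π) = 1.064e+05 Hz.

(a) f₀ = 2.058e+04 Hz  (b) Q = 0.1934  (c) BW = 1.064e+05 Hz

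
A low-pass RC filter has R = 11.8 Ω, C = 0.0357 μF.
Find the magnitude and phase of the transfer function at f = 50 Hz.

Step 1 — Angular frequency: ω = 2π·50 = 314.2 rad/s.
Step 2 — Transfer function: H(jω) = 1/(1 + jωRC).
Step 3 — Denominator: 1 + jωRC = 1 + j·314.2·11.8·3.57e-08 = 1 + j0.0001323.
Step 4 — H = 1 - j0.0001323.
Step 5 — Magnitude: |H| = 1 (-0.0 dB); phase: φ = -0.0°.

|H| = 1 (-0.0 dB), φ = -0.0°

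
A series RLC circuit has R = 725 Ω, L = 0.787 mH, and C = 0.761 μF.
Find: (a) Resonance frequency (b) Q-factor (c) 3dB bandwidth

Step 1 — Resonance condition Im(Z)=0 gives ω₀ = 1/√(LC).
Step 2 — ω₀ = 1/√(0.000787·7.61e-07) = 4.086e+04 rad/s.
Step 3 — f₀ = ω₀/(2π) = 6503 Hz.
Step 4 — Series Q: Q = ω₀L/R = 4.086e+04·0.000787/725 = 0.04436.
Step 5 — 3dB bandwidth: Δω = ω₀/Q = 9.212e+05 rad/s; BW = Δω/(2π) = 1.466e+05 Hz.

(a) f₀ = 6503 Hz  (b) Q = 0.04436  (c) BW = 1.466e+05 Hz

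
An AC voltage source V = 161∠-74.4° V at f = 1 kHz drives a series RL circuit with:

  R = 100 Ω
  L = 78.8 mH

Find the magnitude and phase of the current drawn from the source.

Step 1 — Angular frequency: ω = 2π·f = 2π·1000 = 6283 rad/s.
Step 2 — Component impedances:
  R: Z = R = 100 Ω
  L: Z = jωL = j·6283·0.0788 = 0 + j495.1 Ω
Step 3 — Series combination: Z_total = R + L = 100 + j495.1 Ω = 505.1∠78.6° Ω.
Step 4 — Source phasor: V = 161∠-74.4° V = 43.3 - j155.1 V.
Step 5 — Ohm's law: I = V / Z_total = (43.3 - j155.1) / (100 + j495.1) = -0.284 - j0.1448 A.
Step 6 — Convert to polar: |I| = 0.3187 A, ∠I = -153.0°.

I = 0.3187∠-153.0° A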